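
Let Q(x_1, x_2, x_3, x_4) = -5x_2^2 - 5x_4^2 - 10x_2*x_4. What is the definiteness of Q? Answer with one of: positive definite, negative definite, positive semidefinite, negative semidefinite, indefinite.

negative semidefinite

The associated matrix is A = [[0, 0, 0, 0], [0, -5, 0, -5], [0, 0, 0, 0], [0, -5, 0, -5]].
Congruent diagonalization of A (simultaneous row and column reduction) yields pivots 0, -5, 0, 0.
Counting signs: 1 negative, 3 zero.
Hence Q is negative semidefinite.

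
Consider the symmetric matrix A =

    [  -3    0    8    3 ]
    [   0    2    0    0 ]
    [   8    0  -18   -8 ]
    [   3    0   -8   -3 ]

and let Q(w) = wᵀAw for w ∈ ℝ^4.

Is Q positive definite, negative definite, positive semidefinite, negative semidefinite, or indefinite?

indefinite

Congruent diagonalization of A (simultaneous row and column reduction) yields pivots -3, 2, 10/3, 0.
That gives 2 positive, 1 negative, 1 zero pivots.
Hence Q is indefinite.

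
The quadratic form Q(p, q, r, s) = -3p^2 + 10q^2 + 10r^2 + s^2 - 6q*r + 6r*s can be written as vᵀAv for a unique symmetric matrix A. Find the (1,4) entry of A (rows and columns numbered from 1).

0

The coefficient of p·s in Q is 0. For a symmetric A this equals A[1,4] + A[4,1] = 2·A[1,4].
So A[1,4] = 0/2 = 0.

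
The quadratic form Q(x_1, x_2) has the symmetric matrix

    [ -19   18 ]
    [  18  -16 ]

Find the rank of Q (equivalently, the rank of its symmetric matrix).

2

Applying the same elementary operations to the rows and columns of A produces a congruent diagonal matrix with entries -19, 20/19.
Counting signs: 1 positive, 1 negative.
The rank is the number of nonzero pivots: 2.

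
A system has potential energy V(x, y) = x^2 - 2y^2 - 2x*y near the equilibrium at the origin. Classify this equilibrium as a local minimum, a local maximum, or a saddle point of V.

The Hessian at the origin is H = [[2, -2], [-2, -4]].
det H = 2·-4 − (-2)² = -12 < 0, so H is indefinite.
Therefore the origin is a saddle point.

saddle point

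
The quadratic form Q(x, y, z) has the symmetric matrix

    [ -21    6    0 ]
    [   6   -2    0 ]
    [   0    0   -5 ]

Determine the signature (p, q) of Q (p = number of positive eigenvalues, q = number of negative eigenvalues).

(0, 3)

Applying the same elementary operations to the rows and columns of A produces a congruent diagonal matrix with entries -21, -2/7, -5.
That gives 3 negative pivots.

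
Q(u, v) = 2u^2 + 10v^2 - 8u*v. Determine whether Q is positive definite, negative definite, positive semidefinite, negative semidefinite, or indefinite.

positive definite

The symmetric matrix of Q is A = [[2, -4], [-4, 10]].
Leading principal minors: Δ_1 = 2, Δ_2 = 4.
All leading principal minors are positive, so by Sylvester's criterion Q is positive definite.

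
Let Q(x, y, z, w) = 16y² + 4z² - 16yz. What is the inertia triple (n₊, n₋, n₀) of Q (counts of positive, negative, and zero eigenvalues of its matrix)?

(1, 0, 3)

The symmetric matrix is A = [[0, 0, 0, 0], [0, 16, -8, 0], [0, -8, 4, 0], [0, 0, 0, 0]].
Applying the same elementary operations to the rows and columns of A produces a congruent diagonal matrix with entries 0, 16, 0, 0.
Counting signs: 1 positive, 3 zero.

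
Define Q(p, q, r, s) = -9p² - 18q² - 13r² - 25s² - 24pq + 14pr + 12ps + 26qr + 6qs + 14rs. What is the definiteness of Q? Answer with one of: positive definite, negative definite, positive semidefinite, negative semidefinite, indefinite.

negative definite

The symmetric matrix of Q is A = [[-9, -12, 7, 6], [-12, -18, 13, 3], [7, 13, -13, 7], [6, 3, 7, -25]].
Leading principal minors: Δ_1 = -9, Δ_2 = 18, Δ_3 = -15, Δ_4 = 15.
The signs alternate starting with Δ_1 < 0, so by Sylvester's criterion Q is negative definite.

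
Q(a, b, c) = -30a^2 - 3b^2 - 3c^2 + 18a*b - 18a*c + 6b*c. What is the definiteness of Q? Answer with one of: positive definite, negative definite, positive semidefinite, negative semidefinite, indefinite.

Write A = [[-30, 9, -9], [9, -3, 3], [-9, 3, -3]].
Row-reducing A symmetrically gives the diagonal entries -30, -3/10, 0.
That gives 2 negative, 1 zero pivots.
Hence Q is negative semidefinite.

negative semidefinite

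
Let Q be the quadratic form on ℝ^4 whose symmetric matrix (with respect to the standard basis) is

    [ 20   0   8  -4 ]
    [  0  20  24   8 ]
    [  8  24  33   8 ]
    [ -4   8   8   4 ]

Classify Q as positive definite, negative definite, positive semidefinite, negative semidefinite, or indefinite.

Row-reducing A symmetrically gives the diagonal entries 20, 20, 1, 0.
Counting signs: 3 positive, 1 zero.
Hence Q is positive semidefinite.

positive semidefinite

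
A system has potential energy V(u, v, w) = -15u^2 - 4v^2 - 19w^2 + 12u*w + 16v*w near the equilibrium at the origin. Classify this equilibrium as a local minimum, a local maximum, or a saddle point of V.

The Hessian at the origin is H = [[-30, 0, 12], [0, -8, 16], [12, 16, -38]].
Congruent diagonalization of H (simultaneous row and column reduction) yields pivots -30, -8, -6/5.
That gives 3 negative pivots.
H is negative definite, so the origin is a strict local maximum.

local maximum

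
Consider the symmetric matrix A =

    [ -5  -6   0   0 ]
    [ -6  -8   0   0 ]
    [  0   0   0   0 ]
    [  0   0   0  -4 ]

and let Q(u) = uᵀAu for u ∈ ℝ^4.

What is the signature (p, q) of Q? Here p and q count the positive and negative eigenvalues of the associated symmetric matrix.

(0, 3)

Symmetric row and column elimination reduces A to a congruent diagonal form with pivots -5, -4/5, 0, -4.
That gives 3 negative, 1 zero pivots.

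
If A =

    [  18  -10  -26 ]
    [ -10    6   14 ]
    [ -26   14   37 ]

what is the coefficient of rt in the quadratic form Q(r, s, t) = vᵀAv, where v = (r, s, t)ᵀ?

The coefficient of rt is A[1,3] + A[3,1] = 2·(-26) = -52.

-52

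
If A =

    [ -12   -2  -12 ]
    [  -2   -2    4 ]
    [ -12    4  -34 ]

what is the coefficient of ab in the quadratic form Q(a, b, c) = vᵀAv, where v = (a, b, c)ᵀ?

The coefficient of ab is A[1,2] + A[2,1] = 2·(-2) = -4.

-4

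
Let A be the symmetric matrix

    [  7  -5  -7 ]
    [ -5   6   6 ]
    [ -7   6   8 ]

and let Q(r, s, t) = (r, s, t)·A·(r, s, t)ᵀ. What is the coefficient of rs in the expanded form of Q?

-10

The coefficient of rs is A[1,2] + A[2,1] = 2·(-5) = -10.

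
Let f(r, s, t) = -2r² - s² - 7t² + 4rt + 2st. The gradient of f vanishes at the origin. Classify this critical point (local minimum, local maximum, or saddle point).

local maximum

The Hessian at the origin is H = [[-4, 0, 4], [0, -2, 2], [4, 2, -14]].
An LDLᵀ factorisation of H has diagonal entries -4, -2, -8.
So there are 3 negative pivots.
H is negative definite, so the origin is a strict local maximum.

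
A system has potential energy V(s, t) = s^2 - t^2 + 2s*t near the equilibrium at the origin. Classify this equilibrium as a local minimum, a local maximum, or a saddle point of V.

saddle point

The Hessian at the origin is H = [[2, 2], [2, -2]].
det H = 2·-2 − (2)² = -8 < 0, so H is indefinite.
Therefore the origin is a saddle point.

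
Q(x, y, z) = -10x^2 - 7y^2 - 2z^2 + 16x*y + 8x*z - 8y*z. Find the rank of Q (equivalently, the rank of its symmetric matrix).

The symmetric matrix is A = [[-10, 8, 4], [8, -7, -4], [4, -4, -2]].
Symmetric row and column elimination reduces A to a congruent diagonal form with pivots -10, -3/5, 2/3.
That gives 1 positive, 2 negative pivots.
The rank is the number of nonzero pivots: 3.

3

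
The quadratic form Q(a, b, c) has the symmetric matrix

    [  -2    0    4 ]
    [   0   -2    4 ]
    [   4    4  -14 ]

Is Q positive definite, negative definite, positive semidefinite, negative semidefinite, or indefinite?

Row-reducing A symmetrically gives the diagonal entries -2, -2, 2.
So there are 1 positive, 2 negative pivots.
Hence Q is indefinite.

indefinite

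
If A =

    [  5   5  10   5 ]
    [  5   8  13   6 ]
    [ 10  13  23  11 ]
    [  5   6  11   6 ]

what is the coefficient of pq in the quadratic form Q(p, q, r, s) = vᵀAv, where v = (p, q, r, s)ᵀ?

The coefficient of pq is A[1,2] + A[2,1] = 2·5 = 10.

10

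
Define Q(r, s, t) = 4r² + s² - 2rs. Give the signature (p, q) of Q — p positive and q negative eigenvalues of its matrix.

Write A = [[4, -1, 0], [-1, 1, 0], [0, 0, 0]].
Symmetric row and column elimination reduces A to a congruent diagonal form with pivots 4, 3/4, 0.
Counting signs: 2 positive, 1 zero.

(2, 0)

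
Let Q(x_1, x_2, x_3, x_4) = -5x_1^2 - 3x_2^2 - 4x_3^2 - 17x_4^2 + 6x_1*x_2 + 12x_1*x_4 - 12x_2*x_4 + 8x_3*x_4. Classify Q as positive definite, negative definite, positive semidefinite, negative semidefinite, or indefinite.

The symmetric matrix of Q is A = [[-5, 3, 0, 6], [3, -3, 0, -6], [0, 0, -4, 4], [6, -6, 4, -17]].
Leading principal minors: Δ_1 = -5, Δ_2 = 6, Δ_3 = -24, Δ_4 = 24.
The signs alternate starting with Δ_1 < 0, so by Sylvester's criterion Q is negative definite.

negative definite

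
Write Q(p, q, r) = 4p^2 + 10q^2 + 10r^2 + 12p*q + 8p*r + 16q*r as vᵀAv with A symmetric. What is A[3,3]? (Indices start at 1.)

The coefficient of r^2 in Q is 10, and that is exactly A[3,3].

10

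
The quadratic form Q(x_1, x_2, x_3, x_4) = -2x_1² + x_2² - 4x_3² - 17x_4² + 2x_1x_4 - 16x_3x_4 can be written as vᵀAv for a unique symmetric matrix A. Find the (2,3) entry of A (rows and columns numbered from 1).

0

The coefficient of x_2·x_3 in Q is 0. For a symmetric A this equals A[2,3] + A[3,2] = 2·A[2,3].
So A[2,3] = 0/2 = 0.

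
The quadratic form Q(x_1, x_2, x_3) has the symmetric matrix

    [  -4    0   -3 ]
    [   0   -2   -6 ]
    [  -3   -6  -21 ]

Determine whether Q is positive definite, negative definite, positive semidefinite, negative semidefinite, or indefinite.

Leading principal minors: Δ_1 = -4, Δ_2 = 8, Δ_3 = -6.
The signs alternate starting with Δ_1 < 0, so by Sylvester's criterion Q is negative definite.

negative definite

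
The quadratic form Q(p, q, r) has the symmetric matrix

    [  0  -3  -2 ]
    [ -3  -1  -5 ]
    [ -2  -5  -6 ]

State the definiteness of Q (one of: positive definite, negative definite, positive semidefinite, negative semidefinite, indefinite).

indefinite

A is congruent to a diagonal matrix with 2 positive, 1 negative and 0 zero entries, so Q is indefinite.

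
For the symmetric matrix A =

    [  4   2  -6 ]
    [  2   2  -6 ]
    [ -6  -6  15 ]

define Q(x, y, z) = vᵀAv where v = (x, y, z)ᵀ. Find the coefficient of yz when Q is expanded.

The coefficient of yz is A[2,3] + A[3,2] = 2·(-6) = -12.

-12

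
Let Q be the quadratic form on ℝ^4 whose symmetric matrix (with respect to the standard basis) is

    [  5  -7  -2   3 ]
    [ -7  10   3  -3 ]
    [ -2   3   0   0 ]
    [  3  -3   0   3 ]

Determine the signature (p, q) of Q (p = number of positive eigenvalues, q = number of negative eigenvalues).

(2, 2)

Symmetric row and column elimination reduces A to a congruent diagonal form with pivots 5, 1/5, -1, -6.
Counting signs: 2 positive, 2 negative.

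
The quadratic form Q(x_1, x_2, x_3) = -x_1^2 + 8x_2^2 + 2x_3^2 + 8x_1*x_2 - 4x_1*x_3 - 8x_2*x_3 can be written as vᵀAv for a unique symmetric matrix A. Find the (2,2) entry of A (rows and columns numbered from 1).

8

The coefficient of x_2^2 in Q is 8, and that is exactly A[2,2].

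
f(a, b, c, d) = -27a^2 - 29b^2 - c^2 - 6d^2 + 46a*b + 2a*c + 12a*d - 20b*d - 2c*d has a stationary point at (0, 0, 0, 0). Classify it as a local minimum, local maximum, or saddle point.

The Hessian at the origin is H = [[-54, 46, 2, 12], [46, -58, 0, -20], [2, 0, -2, -2], [12, -20, -2, -12]].
Row-reducing H symmetrically gives the diagonal entries -54, -508/27, -225/127, -8/9.
So there are 4 negative pivots.
H is negative definite, so the origin is a strict local maximum.

local maximum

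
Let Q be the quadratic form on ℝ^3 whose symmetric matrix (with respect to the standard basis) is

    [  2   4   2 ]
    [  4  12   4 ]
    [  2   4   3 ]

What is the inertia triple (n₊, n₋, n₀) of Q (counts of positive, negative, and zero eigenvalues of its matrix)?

Symmetric row and column elimination reduces A to a congruent diagonal form with pivots 2, 4, 1.
That gives 3 positive pivots.

(3, 0, 0)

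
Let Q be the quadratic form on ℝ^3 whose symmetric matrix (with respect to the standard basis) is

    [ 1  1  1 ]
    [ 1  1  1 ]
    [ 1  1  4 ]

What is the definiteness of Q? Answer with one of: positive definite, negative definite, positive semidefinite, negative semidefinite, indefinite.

positive semidefinite

Symmetric row and column elimination reduces A to a congruent diagonal form with pivots 1, 0, 3.
Counting signs: 2 positive, 1 zero.
Hence Q is positive semidefinite.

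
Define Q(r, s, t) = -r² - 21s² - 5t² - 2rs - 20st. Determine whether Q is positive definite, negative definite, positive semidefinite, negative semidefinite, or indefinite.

The associated matrix is A = [[-1, -1, 0], [-1, -21, -10], [0, -10, -5]].
Congruent diagonalization of A (simultaneous row and column reduction) yields pivots -1, -20, 0.
That gives 2 negative, 1 zero pivots.
Hence Q is negative semidefinite.

negative semidefinite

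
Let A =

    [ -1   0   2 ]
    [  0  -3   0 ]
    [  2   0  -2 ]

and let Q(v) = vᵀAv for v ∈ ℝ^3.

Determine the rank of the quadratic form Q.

3

Congruent diagonalization of A (simultaneous row and column reduction) yields pivots -1, -3, 2.
Counting signs: 1 positive, 2 negative.
The rank is the number of nonzero pivots: 3.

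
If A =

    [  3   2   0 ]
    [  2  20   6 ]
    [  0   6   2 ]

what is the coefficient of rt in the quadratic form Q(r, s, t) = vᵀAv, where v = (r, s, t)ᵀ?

The coefficient of rt is A[1,3] + A[3,1] = 2·0 = 0.

0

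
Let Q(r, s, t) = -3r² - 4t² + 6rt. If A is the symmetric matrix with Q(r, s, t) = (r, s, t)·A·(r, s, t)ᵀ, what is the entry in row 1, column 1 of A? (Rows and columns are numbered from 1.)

-3

The coefficient of r² in Q is -3, and that is exactly A[1,1].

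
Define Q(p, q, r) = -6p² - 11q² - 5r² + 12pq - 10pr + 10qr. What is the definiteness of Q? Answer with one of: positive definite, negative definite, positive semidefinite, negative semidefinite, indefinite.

negative definite

The symmetric matrix of Q is A = [[-6, 6, -5], [6, -11, 5], [-5, 5, -5]].
Leading principal minors: Δ_1 = -6, Δ_2 = 30, Δ_3 = -25.
The signs alternate starting with Δ_1 < 0, so by Sylvester's criterion Q is negative definite.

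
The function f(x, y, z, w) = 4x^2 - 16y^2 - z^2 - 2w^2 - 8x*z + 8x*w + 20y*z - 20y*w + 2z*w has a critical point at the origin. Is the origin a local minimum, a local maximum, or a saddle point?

saddle point

The Hessian at the origin is H = [[8, 0, -8, 8], [0, -32, 20, -20], [-8, 20, -2, 2], [8, -20, 2, -4]].
Congruent diagonalization of H (simultaneous row and column reduction) yields pivots 8, -32, 5/2, -2.
So there are 2 positive, 2 negative pivots.
H is indefinite, so the origin is a saddle point.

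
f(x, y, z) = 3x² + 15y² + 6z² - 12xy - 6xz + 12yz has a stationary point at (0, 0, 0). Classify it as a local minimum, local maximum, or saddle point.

local minimum

The Hessian at the origin is H = [[6, -12, -6], [-12, 30, 12], [-6, 12, 12]].
Symmetric row and column elimination reduces H to a congruent diagonal form with pivots 6, 6, 6.
That gives 3 positive pivots.
H is positive definite, so the origin is a strict local minimum.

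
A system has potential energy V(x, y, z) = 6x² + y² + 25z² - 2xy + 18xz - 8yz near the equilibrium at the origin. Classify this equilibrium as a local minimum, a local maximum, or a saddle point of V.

The Hessian at the origin is H = [[12, -2, 18], [-2, 2, -8], [18, -8, 50]].
Applying the same elementary operations to the rows and columns of H produces a congruent diagonal matrix with entries 12, 5/3, 8.
Counting signs: 3 positive.
H is positive definite, so the origin is a strict local minimum.

local minimum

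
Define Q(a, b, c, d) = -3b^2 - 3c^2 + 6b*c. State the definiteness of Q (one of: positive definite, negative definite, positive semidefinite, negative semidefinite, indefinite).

The symmetric matrix is A = [[0, 0, 0, 0], [0, -3, 3, 0], [0, 3, -3, 0], [0, 0, 0, 0]].
Applying the same elementary operations to the rows and columns of A produces a congruent diagonal matrix with entries 0, -3, 0, 0.
Counting signs: 1 negative, 3 zero.
Hence Q is negative semidefinite.

negative semidefinite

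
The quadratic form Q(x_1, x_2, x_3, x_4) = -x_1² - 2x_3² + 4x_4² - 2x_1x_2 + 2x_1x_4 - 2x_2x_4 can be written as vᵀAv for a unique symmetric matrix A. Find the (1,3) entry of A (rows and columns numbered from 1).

The coefficient of x_1·x_3 in Q is 0. For a symmetric A this equals A[1,3] + A[3,1] = 2·A[1,3].
So A[1,3] = 0/2 = 0.

0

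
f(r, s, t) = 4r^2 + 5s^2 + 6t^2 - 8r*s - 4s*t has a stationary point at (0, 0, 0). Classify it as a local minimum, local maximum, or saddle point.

local minimum

The Hessian at the origin is H = [[8, -8, 0], [-8, 10, -4], [0, -4, 12]].
Applying the same elementary operations to the rows and columns of H produces a congruent diagonal matrix with entries 8, 2, 4.
Counting signs: 3 positive.
H is positive definite, so the origin is a strict local minimum.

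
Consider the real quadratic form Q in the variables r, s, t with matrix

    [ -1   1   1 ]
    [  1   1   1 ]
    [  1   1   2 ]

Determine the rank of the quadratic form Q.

Congruent diagonalization of A (simultaneous row and column reduction) yields pivots -1, 2, 1.
So there are 2 positive, 1 negative pivots.
The rank is the number of nonzero pivots: 3.

3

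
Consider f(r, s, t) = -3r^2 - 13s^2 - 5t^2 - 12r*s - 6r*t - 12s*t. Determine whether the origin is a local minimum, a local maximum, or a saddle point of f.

local maximum

The Hessian at the origin is H = [[-6, -12, -6], [-12, -26, -12], [-6, -12, -10]].
Congruent diagonalization of H (simultaneous row and column reduction) yields pivots -6, -2, -4.
Counting signs: 3 negative.
H is negative definite, so the origin is a strict local maximum.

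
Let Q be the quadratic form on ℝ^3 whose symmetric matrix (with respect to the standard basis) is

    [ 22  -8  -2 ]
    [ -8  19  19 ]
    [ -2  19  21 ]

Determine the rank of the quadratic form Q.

An LDLᵀ factorisation of A has diagonal entries 22, 177/11, 4/59.
That gives 3 positive pivots.
The rank is the number of nonzero pivots: 3.

3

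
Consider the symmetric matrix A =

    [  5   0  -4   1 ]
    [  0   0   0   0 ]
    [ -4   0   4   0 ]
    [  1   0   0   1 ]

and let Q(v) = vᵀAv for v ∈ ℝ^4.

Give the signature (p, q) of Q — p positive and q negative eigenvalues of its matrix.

Symmetric row and column elimination reduces A to a congruent diagonal form with pivots 5, 0, 4/5, 0.
So there are 2 positive, 2 zero pivots.

(2, 0)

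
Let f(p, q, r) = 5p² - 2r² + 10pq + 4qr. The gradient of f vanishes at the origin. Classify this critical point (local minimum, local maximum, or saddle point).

The Hessian at the origin is H = [[10, 10, 0], [10, 0, 4], [0, 4, -4]].
Row-reducing H symmetrically gives the diagonal entries 10, -10, -12/5.
That gives 1 positive, 2 negative pivots.
H is indefinite, so the origin is a saddle point.

saddle point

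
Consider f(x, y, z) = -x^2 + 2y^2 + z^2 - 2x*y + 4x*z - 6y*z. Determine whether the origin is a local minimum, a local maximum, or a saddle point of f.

saddle point

The Hessian at the origin is H = [[-2, -2, 4], [-2, 4, -6], [4, -6, 2]].
Applying the same elementary operations to the rows and columns of H produces a congruent diagonal matrix with entries -2, 6, -20/3.
So there are 1 positive, 2 negative pivots.
H is indefinite, so the origin is a saddle point.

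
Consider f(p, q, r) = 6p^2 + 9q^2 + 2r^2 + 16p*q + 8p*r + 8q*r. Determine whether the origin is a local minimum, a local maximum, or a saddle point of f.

The Hessian at the origin is H = [[12, 16, 8], [16, 18, 8], [8, 8, 4]].
Symmetric row and column elimination reduces H to a congruent diagonal form with pivots 12, -10/3, 4/5.
So there are 2 positive, 1 negative pivots.
H is indefinite, so the origin is a saddle point.

saddle point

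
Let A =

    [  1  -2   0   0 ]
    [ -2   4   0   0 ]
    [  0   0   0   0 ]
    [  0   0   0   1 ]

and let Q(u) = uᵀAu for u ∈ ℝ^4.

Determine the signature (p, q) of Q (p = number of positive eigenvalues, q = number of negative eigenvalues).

Row-reducing A symmetrically gives the diagonal entries 1, 0, 0, 1.
That gives 2 positive, 2 zero pivots.

(2, 0)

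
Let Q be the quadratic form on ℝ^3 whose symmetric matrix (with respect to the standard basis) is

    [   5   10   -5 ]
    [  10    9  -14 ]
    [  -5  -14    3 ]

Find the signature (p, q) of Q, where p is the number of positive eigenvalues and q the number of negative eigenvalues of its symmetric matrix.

(1, 2)

Symmetric row and column elimination reduces A to a congruent diagonal form with pivots 5, -11, -6/11.
So there are 1 positive, 2 negative pivots.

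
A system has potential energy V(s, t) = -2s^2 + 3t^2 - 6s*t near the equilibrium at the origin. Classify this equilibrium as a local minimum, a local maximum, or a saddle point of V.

The Hessian at the origin is H = [[-4, -6], [-6, 6]].
det H = -4·6 − (-6)² = -60 < 0, so H is indefinite.
Therefore the origin is a saddle point.

saddle point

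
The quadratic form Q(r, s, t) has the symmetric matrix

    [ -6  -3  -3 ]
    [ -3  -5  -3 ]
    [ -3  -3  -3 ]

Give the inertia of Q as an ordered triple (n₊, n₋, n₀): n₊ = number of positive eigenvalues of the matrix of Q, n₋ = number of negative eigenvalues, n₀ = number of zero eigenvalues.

Row-reducing A symmetrically gives the diagonal entries -6, -7/2, -6/7.
That gives 3 negative pivots.

(0, 3, 0)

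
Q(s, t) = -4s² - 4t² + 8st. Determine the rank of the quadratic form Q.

1

Write A = [[-4, 4], [4, -4]].
Symmetric row and column elimination reduces A to a congruent diagonal form with pivots -4, 0.
Counting signs: 1 negative, 1 zero.
The rank is the number of nonzero pivots: 1.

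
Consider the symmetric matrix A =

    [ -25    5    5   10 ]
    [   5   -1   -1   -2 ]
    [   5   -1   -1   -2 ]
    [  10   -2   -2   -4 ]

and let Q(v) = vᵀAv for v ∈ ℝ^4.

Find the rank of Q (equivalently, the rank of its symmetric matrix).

Row-reducing A symmetrically gives the diagonal entries -25, 0, 0, 0.
Counting signs: 1 negative, 3 zero.
The rank is the number of nonzero pivots: 1.

1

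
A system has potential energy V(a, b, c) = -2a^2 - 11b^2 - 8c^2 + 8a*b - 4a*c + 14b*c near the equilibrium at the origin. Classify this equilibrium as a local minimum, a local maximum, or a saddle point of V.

The Hessian at the origin is H = [[-4, 8, -4], [8, -22, 14], [-4, 14, -16]].
Applying the same elementary operations to the rows and columns of H produces a congruent diagonal matrix with entries -4, -6, -6.
Counting signs: 3 negative.
H is negative definite, so the origin is a strict local maximum.

local maximum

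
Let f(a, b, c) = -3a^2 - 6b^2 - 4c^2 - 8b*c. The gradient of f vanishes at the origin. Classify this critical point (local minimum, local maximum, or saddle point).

The Hessian at the origin is H = [[-6, 0, 0], [0, -12, -8], [0, -8, -8]].
An LDLᵀ factorisation of H has diagonal entries -6, -12, -8/3.
So there are 3 negative pivots.
H is negative definite, so the origin is a strict local maximum.

local maximum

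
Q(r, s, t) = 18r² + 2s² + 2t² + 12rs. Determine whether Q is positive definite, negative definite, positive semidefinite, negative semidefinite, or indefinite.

positive semidefinite

The associated matrix is A = [[18, 6, 0], [6, 2, 0], [0, 0, 2]].
Symmetric row and column elimination reduces A to a congruent diagonal form with pivots 18, 0, 2.
Counting signs: 2 positive, 1 zero.
Hence Q is positive semidefinite.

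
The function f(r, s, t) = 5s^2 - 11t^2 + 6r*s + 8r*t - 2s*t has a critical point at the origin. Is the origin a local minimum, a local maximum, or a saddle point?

The Hessian at the origin is H = [[0, 6, 8], [6, 10, -2], [8, -2, -22]].
H is indefinite, so the origin is a saddle point.

saddle point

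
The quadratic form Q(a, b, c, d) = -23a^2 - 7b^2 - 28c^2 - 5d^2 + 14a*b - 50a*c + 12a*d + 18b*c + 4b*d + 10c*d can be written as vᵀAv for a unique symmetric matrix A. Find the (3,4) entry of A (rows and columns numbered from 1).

5

The coefficient of c·d in Q is 10. For a symmetric A this equals A[3,4] + A[4,3] = 2·A[3,4].
So A[3,4] = 10/2 = 5.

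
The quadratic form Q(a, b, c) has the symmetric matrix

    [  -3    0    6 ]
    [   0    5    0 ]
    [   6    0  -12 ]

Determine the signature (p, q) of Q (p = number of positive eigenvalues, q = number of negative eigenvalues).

(1, 1)

Congruent diagonalization of A (simultaneous row and column reduction) yields pivots -3, 5, 0.
So there are 1 positive, 1 negative, 1 zero pivots.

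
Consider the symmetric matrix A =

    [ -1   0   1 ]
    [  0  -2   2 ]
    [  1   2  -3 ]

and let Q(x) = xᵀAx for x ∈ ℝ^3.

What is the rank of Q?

Applying the same elementary operations to the rows and columns of A produces a congruent diagonal matrix with entries -1, -2, 0.
So there are 2 negative, 1 zero pivots.
The rank is the number of nonzero pivots: 2.

2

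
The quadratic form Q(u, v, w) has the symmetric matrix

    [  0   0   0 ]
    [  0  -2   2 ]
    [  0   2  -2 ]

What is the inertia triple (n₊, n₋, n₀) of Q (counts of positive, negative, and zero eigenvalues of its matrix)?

(0, 1, 2)

Congruent diagonalization of A (simultaneous row and column reduction) yields pivots 0, -2, 0.
Counting signs: 1 negative, 2 zero.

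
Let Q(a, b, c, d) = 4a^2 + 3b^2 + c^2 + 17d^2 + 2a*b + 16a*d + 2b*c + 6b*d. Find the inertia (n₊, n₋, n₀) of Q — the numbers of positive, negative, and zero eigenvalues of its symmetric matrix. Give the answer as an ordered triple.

The associated matrix is A = [[4, 1, 0, 8], [1, 3, 1, 3], [0, 1, 1, 0], [8, 3, 0, 17]].
Congruent diagonalization of A (simultaneous row and column reduction) yields pivots 4, 11/4, 7/11, 3/7.
So there are 4 positive pivots.

(4, 0, 0)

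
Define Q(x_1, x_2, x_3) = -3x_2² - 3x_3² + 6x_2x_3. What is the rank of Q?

The symmetric matrix is A = [[0, 0, 0], [0, -3, 3], [0, 3, -3]].
Symmetric row and column elimination reduces A to a congruent diagonal form with pivots 0, -3, 0.
That gives 1 negative, 2 zero pivots.
The rank is the number of nonzero pivots: 1.

1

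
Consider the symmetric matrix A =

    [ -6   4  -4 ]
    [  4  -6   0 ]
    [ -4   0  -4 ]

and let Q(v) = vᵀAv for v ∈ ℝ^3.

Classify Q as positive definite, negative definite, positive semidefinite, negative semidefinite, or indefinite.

indefinite

Congruent diagonalization of A (simultaneous row and column reduction) yields pivots -6, -10/3, 4/5.
That gives 1 positive, 2 negative pivots.
Hence Q is indefinite.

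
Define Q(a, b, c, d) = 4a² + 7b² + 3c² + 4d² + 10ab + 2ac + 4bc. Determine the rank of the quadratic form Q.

The symmetric matrix is A = [[4, 5, 1, 0], [5, 7, 2, 0], [1, 2, 3, 0], [0, 0, 0, 4]].
Row-reducing A symmetrically gives the diagonal entries 4, 3/4, 2, 4.
Counting signs: 4 positive.
The rank is the number of nonzero pivots: 4.

4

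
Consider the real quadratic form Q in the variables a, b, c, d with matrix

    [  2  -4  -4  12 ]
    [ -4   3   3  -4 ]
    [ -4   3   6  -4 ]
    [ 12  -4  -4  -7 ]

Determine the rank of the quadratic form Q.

4

Congruent diagonalization of A (simultaneous row and column reduction) yields pivots 2, -5, 3, 1.
So there are 3 positive, 1 negative pivots.
The rank is the number of nonzero pivots: 4.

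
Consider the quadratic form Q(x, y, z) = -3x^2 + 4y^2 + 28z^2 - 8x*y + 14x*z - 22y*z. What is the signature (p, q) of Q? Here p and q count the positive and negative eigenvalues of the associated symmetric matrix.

The associated matrix is A = [[-3, -4, 7], [-4, 4, -11], [7, -11, 28]].
An LDLᵀ factorisation of A has diagonal entries -3, 28/3, 1/28.
So there are 2 positive, 1 negative pivots.

(2, 1)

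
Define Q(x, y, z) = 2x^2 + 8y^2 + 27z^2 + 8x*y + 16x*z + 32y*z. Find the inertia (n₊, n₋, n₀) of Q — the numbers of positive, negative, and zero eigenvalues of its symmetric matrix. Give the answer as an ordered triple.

Write A = [[2, 4, 8], [4, 8, 16], [8, 16, 27]].
Congruent diagonalization of A (simultaneous row and column reduction) yields pivots 2, 0, -5.
That gives 1 positive, 1 negative, 1 zero pivots.

(1, 1, 1)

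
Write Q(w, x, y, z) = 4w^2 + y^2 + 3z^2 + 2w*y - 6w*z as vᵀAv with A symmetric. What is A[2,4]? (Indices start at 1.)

The coefficient of x·z in Q is 0. For a symmetric A this equals A[2,4] + A[4,2] = 2·A[2,4].
So A[2,4] = 0/2 = 0.

0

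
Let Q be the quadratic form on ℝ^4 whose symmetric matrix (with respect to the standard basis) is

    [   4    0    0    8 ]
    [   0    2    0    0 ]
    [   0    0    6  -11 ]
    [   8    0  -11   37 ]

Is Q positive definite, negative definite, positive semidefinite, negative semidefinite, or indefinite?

Row-reducing A symmetrically gives the diagonal entries 4, 2, 6, 5/6.
That gives 4 positive pivots.
Hence Q is positive definite.

positive definite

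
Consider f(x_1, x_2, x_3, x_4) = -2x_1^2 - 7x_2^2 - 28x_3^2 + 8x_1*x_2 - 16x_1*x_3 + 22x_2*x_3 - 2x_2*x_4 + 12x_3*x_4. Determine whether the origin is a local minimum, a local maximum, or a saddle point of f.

saddle point

The Hessian at the origin is H = [[-4, 8, -16, 0], [8, -14, 22, -2], [-16, 22, -56, 12], [0, -2, 12, 0]].
Row-reducing H symmetrically gives the diagonal entries -4, 2, -42, -40/21.
Counting signs: 1 positive, 3 negative.
H is indefinite, so the origin is a saddle point.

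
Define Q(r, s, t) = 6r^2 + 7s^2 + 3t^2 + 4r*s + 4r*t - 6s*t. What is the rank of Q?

3

The symmetric matrix is A = [[6, 2, 2], [2, 7, -3], [2, -3, 3]].
An LDLᵀ factorisation of A has diagonal entries 6, 19/3, 4/19.
So there are 3 positive pivots.
The rank is the number of nonzero pivots: 3.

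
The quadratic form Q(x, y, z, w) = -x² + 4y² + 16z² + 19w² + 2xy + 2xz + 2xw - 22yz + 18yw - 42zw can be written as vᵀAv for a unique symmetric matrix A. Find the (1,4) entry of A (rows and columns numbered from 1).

The coefficient of x·w in Q is 2. For a symmetric A this equals A[1,4] + A[4,1] = 2·A[1,4].
So A[1,4] = 2/2 = 1.

1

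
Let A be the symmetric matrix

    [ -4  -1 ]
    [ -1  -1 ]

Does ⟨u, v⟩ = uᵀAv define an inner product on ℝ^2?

no

Leading principal minors: Δ_1 = -4, Δ_2 = 3.
The signs alternate starting with Δ_1 < 0, so by Sylvester's criterion Q is negative definite.
⟨·,·⟩ is an inner product exactly when A is positive definite.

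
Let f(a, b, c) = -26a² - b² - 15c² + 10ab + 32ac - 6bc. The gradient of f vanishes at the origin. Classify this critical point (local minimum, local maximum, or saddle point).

local maximum

The Hessian at the origin is H = [[-52, 10, 32], [10, -2, -6], [32, -6, -30]].
Row-reducing H symmetrically gives the diagonal entries -52, -1/13, -10.
Counting signs: 3 negative.
H is negative definite, so the origin is a strict local maximum.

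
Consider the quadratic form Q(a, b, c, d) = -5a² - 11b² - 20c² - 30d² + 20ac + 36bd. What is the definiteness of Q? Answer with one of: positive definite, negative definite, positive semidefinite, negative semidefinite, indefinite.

Write A = [[-5, 0, 10, 0], [0, -11, 0, 18], [10, 0, -20, 0], [0, 18, 0, -30]].
Congruent diagonalization of A (simultaneous row and column reduction) yields pivots -5, -11, 0, -6/11.
That gives 3 negative, 1 zero pivots.
Hence Q is negative semidefinite.

negative semidefinite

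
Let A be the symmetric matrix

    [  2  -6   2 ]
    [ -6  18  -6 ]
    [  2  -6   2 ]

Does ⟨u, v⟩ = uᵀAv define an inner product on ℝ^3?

no

Symmetric row and column elimination reduces A to a congruent diagonal form with pivots 2, 0, 0.
So there are 1 positive, 2 zero pivots.
Hence Q is positive semidefinite.
⟨·,·⟩ is an inner product exactly when A is positive definite.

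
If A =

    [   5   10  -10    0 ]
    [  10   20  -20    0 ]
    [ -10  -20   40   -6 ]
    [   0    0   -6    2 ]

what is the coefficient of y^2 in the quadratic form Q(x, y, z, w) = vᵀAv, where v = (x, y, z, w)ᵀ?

20

The coefficient of y^2 is the diagonal entry A[2,2] = 20.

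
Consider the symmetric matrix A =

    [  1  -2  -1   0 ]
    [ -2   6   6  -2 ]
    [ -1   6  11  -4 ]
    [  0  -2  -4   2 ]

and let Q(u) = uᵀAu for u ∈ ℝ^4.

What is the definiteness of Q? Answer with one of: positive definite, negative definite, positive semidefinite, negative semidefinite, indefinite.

positive semidefinite

Symmetric row and column elimination reduces A to a congruent diagonal form with pivots 1, 2, 2, 0.
Counting signs: 3 positive, 1 zero.
Hence Q is positive semidefinite.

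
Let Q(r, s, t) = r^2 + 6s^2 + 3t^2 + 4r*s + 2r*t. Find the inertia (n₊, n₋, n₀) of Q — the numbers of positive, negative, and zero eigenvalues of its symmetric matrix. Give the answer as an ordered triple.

The symmetric matrix is A = [[1, 2, 1], [2, 6, 0], [1, 0, 3]].
Row-reducing A symmetrically gives the diagonal entries 1, 2, 0.
So there are 2 positive, 1 zero pivots.

(2, 0, 1)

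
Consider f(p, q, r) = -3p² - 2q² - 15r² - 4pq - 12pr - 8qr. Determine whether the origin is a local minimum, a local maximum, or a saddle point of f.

local maximum

The Hessian at the origin is H = [[-6, -4, -12], [-4, -4, -8], [-12, -8, -30]].
Congruent diagonalization of H (simultaneous row and column reduction) yields pivots -6, -4/3, -6.
So there are 3 negative pivots.
H is negative definite, so the origin is a strict local maximum.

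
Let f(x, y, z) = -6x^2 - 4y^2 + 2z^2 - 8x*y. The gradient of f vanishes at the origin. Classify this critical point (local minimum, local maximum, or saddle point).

The Hessian at the origin is H = [[-12, -8, 0], [-8, -8, 0], [0, 0, 4]].
Congruent diagonalization of H (simultaneous row and column reduction) yields pivots -12, -8/3, 4.
Counting signs: 1 positive, 2 negative.
H is indefinite, so the origin is a saddle point.

saddle point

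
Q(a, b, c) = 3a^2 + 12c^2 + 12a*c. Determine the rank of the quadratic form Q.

1

Write A = [[3, 0, 6], [0, 0, 0], [6, 0, 12]].
Symmetric row and column elimination reduces A to a congruent diagonal form with pivots 3, 0, 0.
That gives 1 positive, 2 zero pivots.
The rank is the number of nonzero pivots: 1.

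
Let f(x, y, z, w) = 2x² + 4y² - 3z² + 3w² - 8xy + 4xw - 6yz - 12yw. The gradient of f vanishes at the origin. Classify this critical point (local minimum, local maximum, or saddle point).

The Hessian at the origin is H = [[4, -8, 0, 4], [-8, 8, -6, -12], [0, -6, -6, 0], [4, -12, 0, 6]].
Row-reducing H symmetrically gives the diagonal entries 4, -8, -3/2, 10.
Counting signs: 2 positive, 2 negative.
H is indefinite, so the origin is a saddle point.

saddle point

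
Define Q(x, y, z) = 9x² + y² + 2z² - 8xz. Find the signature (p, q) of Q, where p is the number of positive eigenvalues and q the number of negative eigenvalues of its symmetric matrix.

(3, 0)

The symmetric matrix is A = [[9, 0, -4], [0, 1, 0], [-4, 0, 2]].
Row-reducing A symmetrically gives the diagonal entries 9, 1, 2/9.
Counting signs: 3 positive.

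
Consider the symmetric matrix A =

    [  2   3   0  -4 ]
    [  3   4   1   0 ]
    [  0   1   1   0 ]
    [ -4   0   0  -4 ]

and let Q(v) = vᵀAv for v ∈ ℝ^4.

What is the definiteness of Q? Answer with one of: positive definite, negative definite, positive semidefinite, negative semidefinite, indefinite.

indefinite

Congruent diagonalization of A (simultaneous row and column reduction) yields pivots 2, -1/2, 3, 12.
That gives 3 positive, 1 negative pivots.
Hence Q is indefinite.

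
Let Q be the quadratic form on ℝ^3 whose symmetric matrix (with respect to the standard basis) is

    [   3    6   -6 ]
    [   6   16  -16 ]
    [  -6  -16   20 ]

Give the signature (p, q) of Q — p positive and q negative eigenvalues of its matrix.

(3, 0)

Applying the same elementary operations to the rows and columns of A produces a congruent diagonal matrix with entries 3, 4, 4.
That gives 3 positive pivots.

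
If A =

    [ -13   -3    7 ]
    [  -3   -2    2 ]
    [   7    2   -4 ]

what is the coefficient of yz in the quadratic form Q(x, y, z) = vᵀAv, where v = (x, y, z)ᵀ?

4

The coefficient of yz is A[2,3] + A[3,2] = 2·2 = 4.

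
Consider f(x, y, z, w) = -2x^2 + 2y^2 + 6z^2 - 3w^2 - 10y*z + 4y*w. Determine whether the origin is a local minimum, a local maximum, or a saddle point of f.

The Hessian at the origin is H = [[-4, 0, 0, 0], [0, 4, -10, 4], [0, -10, 12, 0], [0, 4, 0, -6]].
Congruent diagonalization of H (simultaneous row and column reduction) yields pivots -4, 4, -13, -30/13.
Counting signs: 1 positive, 3 negative.
H is indefinite, so the origin is a saddle point.

saddle point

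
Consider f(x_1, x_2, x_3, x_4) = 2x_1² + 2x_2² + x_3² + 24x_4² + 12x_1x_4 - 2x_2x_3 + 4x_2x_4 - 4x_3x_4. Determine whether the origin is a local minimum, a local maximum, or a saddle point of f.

local minimum

The Hessian at the origin is H = [[4, 0, 0, 12], [0, 4, -2, 4], [0, -2, 2, -4], [12, 4, -4, 48]].
An LDLᵀ factorisation of H has diagonal entries 4, 4, 1, 4.
Counting signs: 4 positive.
H is positive definite, so the origin is a strict local minimum.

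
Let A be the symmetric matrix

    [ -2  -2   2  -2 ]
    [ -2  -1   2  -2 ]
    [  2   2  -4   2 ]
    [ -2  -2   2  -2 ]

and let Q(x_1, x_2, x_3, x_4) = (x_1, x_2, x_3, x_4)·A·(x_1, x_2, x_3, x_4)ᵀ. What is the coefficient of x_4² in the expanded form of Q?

The coefficient of x_4² is the diagonal entry A[4,4] = -2.

-2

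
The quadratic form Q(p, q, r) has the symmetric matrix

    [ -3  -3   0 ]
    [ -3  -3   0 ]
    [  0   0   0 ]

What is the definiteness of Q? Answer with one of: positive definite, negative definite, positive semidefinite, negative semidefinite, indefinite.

negative semidefinite

Applying the same elementary operations to the rows and columns of A produces a congruent diagonal matrix with entries -3, 0, 0.
Counting signs: 1 negative, 2 zero.
Hence Q is negative semidefinite.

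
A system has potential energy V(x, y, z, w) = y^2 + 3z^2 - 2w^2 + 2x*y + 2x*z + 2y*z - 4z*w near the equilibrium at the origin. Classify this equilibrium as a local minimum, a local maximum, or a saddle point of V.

The Hessian at the origin is H = [[0, 2, 2, 0], [2, 2, 2, 0], [2, 2, 6, -4], [0, 0, -4, -4]].
H is indefinite, so the origin is a saddle point.

saddle point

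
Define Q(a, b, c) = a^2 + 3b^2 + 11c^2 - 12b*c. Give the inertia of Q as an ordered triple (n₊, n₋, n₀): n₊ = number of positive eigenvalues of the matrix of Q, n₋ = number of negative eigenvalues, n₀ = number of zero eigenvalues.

Write A = [[1, 0, 0], [0, 3, -6], [0, -6, 11]].
An LDLᵀ factorisation of A has diagonal entries 1, 3, -1.
So there are 2 positive, 1 negative pivots.

(2, 1, 0)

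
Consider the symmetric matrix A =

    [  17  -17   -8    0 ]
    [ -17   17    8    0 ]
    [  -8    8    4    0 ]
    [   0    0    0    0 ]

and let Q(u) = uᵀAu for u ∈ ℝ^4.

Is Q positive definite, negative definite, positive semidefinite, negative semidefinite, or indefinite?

positive semidefinite

Symmetric row and column elimination reduces A to a congruent diagonal form with pivots 17, 0, 4/17, 0.
Counting signs: 2 positive, 2 zero.
Hence Q is positive semidefinite.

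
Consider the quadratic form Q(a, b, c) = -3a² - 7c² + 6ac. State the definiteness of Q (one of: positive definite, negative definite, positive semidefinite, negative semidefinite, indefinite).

negative semidefinite

The symmetric matrix is A = [[-3, 0, 3], [0, 0, 0], [3, 0, -7]].
Applying the same elementary operations to the rows and columns of A produces a congruent diagonal matrix with entries -3, 0, -4.
So there are 2 negative, 1 zero pivots.
Hence Q is negative semidefinite.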